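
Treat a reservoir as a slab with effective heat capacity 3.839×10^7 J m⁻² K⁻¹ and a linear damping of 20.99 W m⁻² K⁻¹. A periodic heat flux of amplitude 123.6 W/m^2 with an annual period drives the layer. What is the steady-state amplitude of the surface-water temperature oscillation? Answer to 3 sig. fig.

5.53 K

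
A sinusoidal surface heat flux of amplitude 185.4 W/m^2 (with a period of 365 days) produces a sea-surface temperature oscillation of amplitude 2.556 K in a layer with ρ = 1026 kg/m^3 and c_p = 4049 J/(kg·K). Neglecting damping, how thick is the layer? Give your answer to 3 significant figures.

ω = 2π / 3.15×10^7 s = 1.99×10^-7 s⁻¹.
Required C = F₀ / (A ω) = 185.4 / (2.556 × 1.99×10^-7) = 3.64×10^8 J/(m²·K).
D = C / (ρ c_p) = 3.64×10^8 / (1026 × 4049) = 87.6 m.

87.6 m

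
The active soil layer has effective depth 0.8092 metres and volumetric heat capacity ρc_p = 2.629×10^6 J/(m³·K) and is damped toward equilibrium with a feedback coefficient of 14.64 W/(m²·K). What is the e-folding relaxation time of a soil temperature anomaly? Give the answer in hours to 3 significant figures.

40.4 hours

Areal heat capacity C = ρc_p × D = 2.629×10^6 × 0.8092 = 2.13×10^6 J/(m^2 K).
Relaxation time τ = C / λ = 2.13×10^6 / 14.64 = 1.45×10^5 s.
In hours: 1.45×10^5 s / (3600 s/hour) = 40.4 hours.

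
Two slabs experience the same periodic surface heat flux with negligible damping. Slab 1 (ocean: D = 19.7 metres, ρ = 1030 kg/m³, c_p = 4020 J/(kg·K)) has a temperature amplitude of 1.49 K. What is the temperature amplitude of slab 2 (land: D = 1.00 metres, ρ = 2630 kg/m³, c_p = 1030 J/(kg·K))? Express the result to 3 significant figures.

C_ocean = 8.16×10^7 J/(m²·K); C_land = 2.71×10^6 J/(m²·K).
A ∝ 1/C ⇒ A_land = A_ocean × C_ocean/C_land = 1.49 × 30.1 = 44.9 K.

44.9 K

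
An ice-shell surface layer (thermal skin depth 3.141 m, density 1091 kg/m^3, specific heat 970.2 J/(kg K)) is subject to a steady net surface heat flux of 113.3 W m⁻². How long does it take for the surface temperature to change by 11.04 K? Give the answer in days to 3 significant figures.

Areal heat capacity C = ρ c_p D = 1091 × 970.2 × 3.141 = 3.32×10^6 J/(m²·K).
Time required: Δt = C ΔT / F = 3.32×10^6 × 11.04 / 113.3 = 3.24×10^5 s.
In days: 3.24×10^5 s / (86400 s/day) = 3.75 days.

3.75 days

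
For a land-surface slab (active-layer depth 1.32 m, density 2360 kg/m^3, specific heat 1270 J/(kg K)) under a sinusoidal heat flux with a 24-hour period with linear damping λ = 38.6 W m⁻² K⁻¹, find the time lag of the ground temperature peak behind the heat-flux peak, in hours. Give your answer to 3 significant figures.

5.49 hours

Areal heat capacity C = ρ c_p D = 2360 × 1270 × 1.32 = 3.96×10^6 J/(m²·K).
ω = 2π / 86400 s = 7.27×10^-5 s⁻¹.
Phase lag φ = arctan(Cω/λ) = arctan(288/38.6) = 1.44 rad.
Time lag = φ / ω = 1.44 / 7.27×10^-5 = 19800 s = 5.49 hours.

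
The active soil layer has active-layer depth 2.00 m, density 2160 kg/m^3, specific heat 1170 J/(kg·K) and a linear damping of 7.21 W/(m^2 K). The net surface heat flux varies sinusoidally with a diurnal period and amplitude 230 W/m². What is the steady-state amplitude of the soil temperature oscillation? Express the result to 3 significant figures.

0.626 K

Areal heat capacity C = ρ c_p D = 2160 × 1170 × 2.00 = 5.05×10^6 J/(m²·K).
Angular frequency ω = 2π / T = 2π / 86400 s = 7.27×10^-5 s⁻¹.
√((Cω)² + λ²) = √((368)² + 7.21²) = 368 W/(m²·K).
Amplitude A = F₀ / √((Cω)²+λ²) = 230 / 368 = 0.626 K.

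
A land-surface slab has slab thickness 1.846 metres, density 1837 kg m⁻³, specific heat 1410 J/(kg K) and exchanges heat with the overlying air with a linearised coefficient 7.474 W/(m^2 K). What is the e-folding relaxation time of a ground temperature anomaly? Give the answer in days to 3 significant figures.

7.40 days

Areal heat capacity C = ρ c_p D = 1837 × 1410 × 1.846 = 4.78×10^6 J m⁻² K⁻¹.
Relaxation time τ = C / λ = 4.78×10^6 / 7.474 = 6.40×10^5 s.
In days: 6.40×10^5 s / (86400 s/day) = 7.40 days.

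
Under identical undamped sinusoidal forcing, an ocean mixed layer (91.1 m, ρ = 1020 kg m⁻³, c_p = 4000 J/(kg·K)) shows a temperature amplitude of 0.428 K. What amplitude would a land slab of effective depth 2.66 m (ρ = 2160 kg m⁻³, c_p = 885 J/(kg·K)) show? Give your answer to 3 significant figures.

31.3 K

C_ocean = 3.72×10^8 J/(m²·K); C_land = 5.08×10^6 J/(m²·K).
A ∝ 1/C ⇒ A_land = A_ocean × C_ocean/C_land = 0.428 × 73.1 = 31.3 K.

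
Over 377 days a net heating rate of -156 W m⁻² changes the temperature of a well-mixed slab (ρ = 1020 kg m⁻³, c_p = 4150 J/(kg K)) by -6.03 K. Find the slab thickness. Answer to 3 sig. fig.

Heat input Q = F Δt = -156 × 3.26×10^7 s = -5.08×10^9 J/m².
Required areal heat capacity C = Q / ΔT = 8.43×10^8 J/(m²·K).
Depth D = C / (ρ c_p) = 8.43×10^8 / (1020 × 4150) = 199 m.

199 m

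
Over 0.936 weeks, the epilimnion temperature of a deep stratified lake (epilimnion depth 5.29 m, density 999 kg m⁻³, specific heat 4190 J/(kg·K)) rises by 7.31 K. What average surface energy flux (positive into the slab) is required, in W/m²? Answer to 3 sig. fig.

286

Areal heat capacity C = ρ c_p D = 999 × 4190 × 5.29 = 2.21×10^7 J m⁻² K⁻¹.
Required heat per unit area: Q = C ΔT = 2.21×10^7 × 7.31 = 1.62×10^8 J/m².
Flux F = Q / Δt = 1.62×10^8 / 5.66×10^5 s = 286 W/m².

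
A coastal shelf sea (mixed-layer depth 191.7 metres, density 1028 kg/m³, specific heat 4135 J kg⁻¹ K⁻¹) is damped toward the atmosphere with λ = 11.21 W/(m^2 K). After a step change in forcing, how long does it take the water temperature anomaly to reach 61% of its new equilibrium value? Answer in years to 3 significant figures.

2.17 years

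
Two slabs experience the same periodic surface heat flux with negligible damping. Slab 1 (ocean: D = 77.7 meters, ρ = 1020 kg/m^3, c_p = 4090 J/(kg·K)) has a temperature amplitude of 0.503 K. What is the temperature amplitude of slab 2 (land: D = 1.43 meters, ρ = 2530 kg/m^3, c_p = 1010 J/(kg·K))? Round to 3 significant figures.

44.6 K

C_ocean = 3.24×10^8 J/(m²·K); C_land = 3.65×10^6 J/(m²·K).
A ∝ 1/C ⇒ A_land = A_ocean × C_ocean/C_land = 0.503 × 88.7 = 44.6 K.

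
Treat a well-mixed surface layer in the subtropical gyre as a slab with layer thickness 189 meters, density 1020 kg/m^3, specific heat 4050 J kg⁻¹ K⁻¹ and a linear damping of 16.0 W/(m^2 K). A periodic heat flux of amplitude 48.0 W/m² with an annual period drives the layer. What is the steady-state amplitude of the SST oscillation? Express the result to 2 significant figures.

0.31 K

Areal heat capacity C = ρ c_p D = 1020 × 4050 × 189 = 7.81×10^8 J/(m^2 K).
Angular frequency ω = 2π / T = 2π / 3.15×10^7 s = 1.99×10^-7 s⁻¹.
√((Cω)² + λ²) = √((156)² + 16.0²) = 156 W/(m²·K).
Amplitude A = F₀ / √((Cω)²+λ²) = 48.0 / 156 = 0.307 K.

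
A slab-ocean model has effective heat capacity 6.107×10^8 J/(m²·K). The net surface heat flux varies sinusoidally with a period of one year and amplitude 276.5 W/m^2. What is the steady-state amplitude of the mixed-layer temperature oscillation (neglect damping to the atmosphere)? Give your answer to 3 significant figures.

Areal heat capacity C = 6.107×10^8 J/(m²·K) (given).
Angular frequency ω = 2π / T = 2π / 3.15×10^7 s = 1.99×10^-7 s⁻¹.
Cω = 6.11×10^8 × 1.99×10^-7 = 122 W/(m²·K).
Amplitude A = F₀ / (Cω) = 276.5 / 122 = 2.27 K.

2.27 K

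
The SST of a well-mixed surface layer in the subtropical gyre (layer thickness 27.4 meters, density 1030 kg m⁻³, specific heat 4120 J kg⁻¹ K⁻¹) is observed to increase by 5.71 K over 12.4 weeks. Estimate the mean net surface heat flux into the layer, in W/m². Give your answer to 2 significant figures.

89

Areal heat capacity C = ρ c_p D = 1030 × 4120 × 27.4 = 1.16×10^8 J/(m^2 K).
Required heat per unit area: Q = C ΔT = 1.16×10^8 × 5.71 = 6.64×10^8 J/m².
Flux F = Q / Δt = 6.64×10^8 / 7.50×10^6 s = 88.5 W/m².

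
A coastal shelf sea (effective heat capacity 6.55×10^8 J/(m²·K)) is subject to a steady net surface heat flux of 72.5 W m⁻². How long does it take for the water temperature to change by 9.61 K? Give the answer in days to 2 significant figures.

1000 days

Areal heat capacity C = 6.55×10^8 J/(m²·K) (given).
Time required: Δt = C ΔT / F = 6.55×10^8 × 9.61 / 72.5 = 8.68×10^7 s.
In days: 8.68×10^7 s / (86400 s/day) = 1000 days.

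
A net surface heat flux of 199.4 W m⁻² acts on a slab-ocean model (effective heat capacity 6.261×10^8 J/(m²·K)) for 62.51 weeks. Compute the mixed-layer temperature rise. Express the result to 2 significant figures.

Areal heat capacity C = 6.261×10^8 J/(m²·K) (given).
Net heat input Q = F Δt = 199.4 × (62.51 weeks × 6.048×10^5 s/week) = 7.54×10^9 J/m².
ΔT = Q / C = 7.54×10^9 / 6.26×10^8 = 12.0 K.

12 K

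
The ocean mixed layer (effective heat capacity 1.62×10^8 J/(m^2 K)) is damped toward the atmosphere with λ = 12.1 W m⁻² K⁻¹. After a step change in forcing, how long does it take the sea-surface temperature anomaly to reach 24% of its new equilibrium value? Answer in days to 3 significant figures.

42.5 days

Areal heat capacity C = 1.62×10^8 J/(m^2 K) (given).
τ = C / λ = 1.62×10^8 / 12.1 = 1.34×10^7 s.
Fraction reached: 1 − e^(−t/τ) = 0.24 ⇒ t = −τ ln(1 − 0.24) = τ × 0.274.
t = 3.67×10^6 s = 42.5 days.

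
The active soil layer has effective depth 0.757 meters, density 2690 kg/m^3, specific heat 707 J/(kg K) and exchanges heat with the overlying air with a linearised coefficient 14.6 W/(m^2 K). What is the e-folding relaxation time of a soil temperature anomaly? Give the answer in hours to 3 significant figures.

Areal heat capacity C = ρ c_p D = 2690 × 707 × 0.757 = 1.44×10^6 J m⁻² K⁻¹.
Relaxation time τ = C / λ = 1.44×10^6 / 14.6 = 98600 s.
In hours: 98600 s / (3600 s/hour) = 27.4 hours.

27.4 hours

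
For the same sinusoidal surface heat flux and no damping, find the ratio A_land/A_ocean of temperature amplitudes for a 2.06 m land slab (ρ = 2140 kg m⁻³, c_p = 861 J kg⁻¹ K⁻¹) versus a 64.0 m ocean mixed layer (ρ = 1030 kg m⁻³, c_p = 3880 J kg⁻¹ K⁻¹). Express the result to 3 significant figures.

67.4

C_ocean = 1030 × 3880 × 64.0 = 2.56×10^8 J/(m²·K).
C_land = 2140 × 861 × 2.06 = 3.80×10^6 J/(m²·K).
Undamped amplitude ∝ 1/C, so A_land/A_ocean = C_ocean/C_land = 67.4.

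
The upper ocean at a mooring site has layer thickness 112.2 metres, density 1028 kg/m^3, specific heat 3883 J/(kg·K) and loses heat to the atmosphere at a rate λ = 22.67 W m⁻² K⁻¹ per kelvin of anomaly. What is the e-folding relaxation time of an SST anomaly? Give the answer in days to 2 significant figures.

230 days

Areal heat capacity C = ρ c_p D = 1028 × 3883 × 112.2 = 4.48×10^8 J/(m²·K).
Relaxation time τ = C / λ = 4.48×10^8 / 22.67 = 1.98×10^7 s.
In days: 1.98×10^7 s / (86400 s/day) = 229 days.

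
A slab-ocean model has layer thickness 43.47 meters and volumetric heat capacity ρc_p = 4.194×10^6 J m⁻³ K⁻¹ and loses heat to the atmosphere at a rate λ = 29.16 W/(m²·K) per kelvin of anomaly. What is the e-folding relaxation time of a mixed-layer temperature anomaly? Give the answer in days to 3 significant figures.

Areal heat capacity C = ρc_p × D = 4.194×10^6 × 43.47 = 1.82×10^8 J m⁻² K⁻¹.
Relaxation time τ = C / λ = 1.82×10^8 / 29.16 = 6.25×10^6 s.
In days: 6.25×10^6 s / (86400 s/day) = 72.4 days.

72.4 days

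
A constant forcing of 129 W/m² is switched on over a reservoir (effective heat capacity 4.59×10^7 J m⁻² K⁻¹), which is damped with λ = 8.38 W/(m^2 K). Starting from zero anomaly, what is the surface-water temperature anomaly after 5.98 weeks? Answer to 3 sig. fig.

Areal heat capacity C = 4.59×10^7 J m⁻² K⁻¹ (given).
τ = C / λ = 4.59×10^7 / 8.38 = 5.48×10^6 s.
Equilibrium anomaly ΔT_eq = F / λ = 129 / 8.38 = 15.4 K.
t = 5.98 weeks = 3.62×10^6 s, so t/τ = 0.660.
ΔT(t) = ΔT_eq (1 − e^(−t/τ)) = 15.4 × (1 − e^−0.660) = 7.44 K.

7.44 K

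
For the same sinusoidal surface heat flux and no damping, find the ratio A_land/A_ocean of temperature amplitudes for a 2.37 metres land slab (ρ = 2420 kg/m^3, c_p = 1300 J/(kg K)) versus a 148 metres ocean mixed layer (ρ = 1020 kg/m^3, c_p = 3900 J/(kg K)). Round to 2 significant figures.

C_ocean = 1020 × 3900 × 148 = 5.89×10^8 J/(m²·K).
C_land = 2420 × 1300 × 2.37 = 7.46×10^6 J/(m²·K).
Undamped amplitude ∝ 1/C, so A_land/A_ocean = C_ocean/C_land = 79.0.

79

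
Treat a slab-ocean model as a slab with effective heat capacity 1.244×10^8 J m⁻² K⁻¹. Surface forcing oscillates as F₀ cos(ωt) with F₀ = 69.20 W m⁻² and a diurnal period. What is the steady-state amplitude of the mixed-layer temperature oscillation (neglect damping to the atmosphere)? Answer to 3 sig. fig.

0.00765 K

Areal heat capacity C = 1.244×10^8 J m⁻² K⁻¹ (given).
Angular frequency ω = 2π / T = 2π / 86400 s = 7.27×10^-5 s⁻¹.
Cω = 1.24×10^8 × 7.27×10^-5 = 9050 W/(m²·K).
Amplitude A = F₀ / (Cω) = 69.20 / 9050 = 0.00765 K.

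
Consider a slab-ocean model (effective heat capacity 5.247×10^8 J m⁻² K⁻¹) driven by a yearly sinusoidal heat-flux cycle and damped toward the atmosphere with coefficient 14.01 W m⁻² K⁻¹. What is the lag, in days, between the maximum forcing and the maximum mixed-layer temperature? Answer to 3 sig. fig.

83.5 days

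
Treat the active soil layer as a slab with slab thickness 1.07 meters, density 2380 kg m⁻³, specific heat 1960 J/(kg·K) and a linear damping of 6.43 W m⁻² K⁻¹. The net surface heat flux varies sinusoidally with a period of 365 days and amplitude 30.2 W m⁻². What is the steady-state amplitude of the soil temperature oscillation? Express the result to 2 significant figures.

Areal heat capacity C = ρ c_p D = 2380 × 1960 × 1.07 = 4.99×10^6 J/(m²·K).
Angular frequency ω = 2π / T = 2π / 3.15×10^7 s = 1.99×10^-7 s⁻¹.
√((Cω)² + λ²) = √((0.994)² + 6.43²) = 6.51 W/(m²·K).
Amplitude A = F₀ / √((Cω)²+λ²) = 30.2 / 6.51 = 4.64 K.

4.6 K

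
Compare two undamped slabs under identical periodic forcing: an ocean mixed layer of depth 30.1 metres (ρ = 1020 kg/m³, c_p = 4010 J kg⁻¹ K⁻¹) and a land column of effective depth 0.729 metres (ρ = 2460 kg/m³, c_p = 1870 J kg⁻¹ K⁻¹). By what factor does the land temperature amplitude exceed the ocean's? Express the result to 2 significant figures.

37

C_ocean = 1020 × 4010 × 30.1 = 1.23×10^8 J/(m²·K).
C_land = 2460 × 1870 × 0.729 = 3.35×10^6 J/(m²·K).
Undamped amplitude ∝ 1/C, so A_land/A_ocean = C_ocean/C_land = 36.7.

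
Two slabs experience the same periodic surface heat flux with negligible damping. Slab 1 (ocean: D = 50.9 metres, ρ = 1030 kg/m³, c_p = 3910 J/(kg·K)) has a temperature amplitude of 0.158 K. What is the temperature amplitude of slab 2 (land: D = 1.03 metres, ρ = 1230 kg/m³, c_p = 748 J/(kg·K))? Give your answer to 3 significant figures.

C_ocean = 2.05×10^8 J/(m²·K); C_land = 9.48×10^5 J/(m²·K).
A ∝ 1/C ⇒ A_land = A_ocean × C_ocean/C_land = 0.158 × 216 = 34.2 K.

34.2 K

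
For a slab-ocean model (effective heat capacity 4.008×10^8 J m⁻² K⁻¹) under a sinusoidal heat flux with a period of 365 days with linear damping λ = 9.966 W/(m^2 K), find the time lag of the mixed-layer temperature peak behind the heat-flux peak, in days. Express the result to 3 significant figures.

Areal heat capacity C = 4.008×10^8 J m⁻² K⁻¹ (given).
ω = 2π / 3.15×10^7 s = 1.99×10^-7 s⁻¹.
Phase lag φ = arctan(Cω/λ) = arctan(79.9/9.966) = 1.45 rad.
Time lag = φ / ω = 1.45 / 1.99×10^-7 = 7.26×10^6 s = 84.0 days.

84.0 days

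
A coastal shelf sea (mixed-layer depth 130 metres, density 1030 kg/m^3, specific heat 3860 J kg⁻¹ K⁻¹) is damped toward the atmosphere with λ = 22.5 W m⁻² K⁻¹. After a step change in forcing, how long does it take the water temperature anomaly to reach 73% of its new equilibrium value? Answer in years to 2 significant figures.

0.95 years

Areal heat capacity C = ρ c_p D = 1030 × 3860 × 130 = 5.17×10^8 J/(m²·K).
τ = C / λ = 5.17×10^8 / 22.5 = 2.30×10^7 s.
Fraction reached: 1 − e^(−t/τ) = 0.73 ⇒ t = −τ ln(1 − 0.73) = τ × 1.31.
t = 3.01×10^7 s = 0.953 years.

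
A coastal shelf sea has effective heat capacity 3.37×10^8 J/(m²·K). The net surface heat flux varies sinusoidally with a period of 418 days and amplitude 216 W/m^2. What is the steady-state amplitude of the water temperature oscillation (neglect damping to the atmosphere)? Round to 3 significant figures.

3.68 K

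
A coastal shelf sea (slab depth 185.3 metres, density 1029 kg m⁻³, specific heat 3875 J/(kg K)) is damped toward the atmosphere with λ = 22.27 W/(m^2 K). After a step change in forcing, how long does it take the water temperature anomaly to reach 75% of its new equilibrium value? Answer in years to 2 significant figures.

Areal heat capacity C = ρ c_p D = 1029 × 3875 × 185.3 = 7.39×10^8 J/(m^2 K).
τ = C / λ = 7.39×10^8 / 22.27 = 3.32×10^7 s.
Fraction reached: 1 − e^(−t/τ) = 0.75 ⇒ t = −τ ln(1 − 0.75) = τ × 1.39.
t = 4.60×10^7 s = 1.46 years.

1.5 years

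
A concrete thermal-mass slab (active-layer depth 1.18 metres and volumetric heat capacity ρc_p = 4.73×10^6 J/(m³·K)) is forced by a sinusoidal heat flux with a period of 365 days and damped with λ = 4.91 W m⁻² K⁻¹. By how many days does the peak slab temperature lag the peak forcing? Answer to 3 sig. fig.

Areal heat capacity C = ρc_p × D = 4.73×10^6 × 1.18 = 5.58×10^6 J/(m^2 K).
ω = 2π / 3.15×10^7 s = 1.99×10^-7 s⁻¹.
Phase lag φ = arctan(Cω/λ) = arctan(1.11/4.91) = 0.223 rad.
Time lag = φ / ω = 0.223 / 1.99×10^-7 = 1.12×10^6 s = 12.9 days.

12.9 days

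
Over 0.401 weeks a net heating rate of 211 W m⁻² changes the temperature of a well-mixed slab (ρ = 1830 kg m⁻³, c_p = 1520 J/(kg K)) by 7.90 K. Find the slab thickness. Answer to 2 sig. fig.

2.3 m

Heat input Q = F Δt = 211 × 2.43×10^5 s = 5.12×10^7 J/m².
Required areal heat capacity C = Q / ΔT = 6.48×10^6 J/(m²·K).
Depth D = C / (ρ c_p) = 6.48×10^6 / (1830 × 1520) = 2.33 m.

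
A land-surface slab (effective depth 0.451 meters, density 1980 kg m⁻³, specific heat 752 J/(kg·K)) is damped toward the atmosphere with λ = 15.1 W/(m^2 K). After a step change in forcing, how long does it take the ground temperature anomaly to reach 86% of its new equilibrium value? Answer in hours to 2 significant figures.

24 hours

Areal heat capacity C = ρ c_p D = 1980 × 752 × 0.451 = 6.72×10^5 J m⁻² K⁻¹.
τ = C / λ = 6.72×10^5 / 15.1 = 44500 s.
Fraction reached: 1 − e^(−t/τ) = 0.86 ⇒ t = −τ ln(1 − 0.86) = τ × 1.97.
t = 87400 s = 24.3 hours.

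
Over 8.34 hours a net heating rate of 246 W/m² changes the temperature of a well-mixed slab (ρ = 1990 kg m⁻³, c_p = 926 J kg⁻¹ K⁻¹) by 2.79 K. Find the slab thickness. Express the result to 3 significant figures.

Heat input Q = F Δt = 246 × 30000 s = 7.39×10^6 J/m².
Required areal heat capacity C = Q / ΔT = 2.65×10^6 J/(m²·K).
Depth D = C / (ρ c_p) = 2.65×10^6 / (1990 × 926) = 1.44 m.

1.44 m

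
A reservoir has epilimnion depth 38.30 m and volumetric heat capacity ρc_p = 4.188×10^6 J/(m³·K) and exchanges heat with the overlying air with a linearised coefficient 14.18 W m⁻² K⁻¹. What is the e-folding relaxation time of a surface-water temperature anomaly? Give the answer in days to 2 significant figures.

130 days

Areal heat capacity C = ρc_p × D = 4.188×10^6 × 38.30 = 1.60×10^8 J/(m²·K).
Relaxation time τ = C / λ = 1.60×10^8 / 14.18 = 1.13×10^7 s.
In days: 1.13×10^7 s / (86400 s/day) = 131 days.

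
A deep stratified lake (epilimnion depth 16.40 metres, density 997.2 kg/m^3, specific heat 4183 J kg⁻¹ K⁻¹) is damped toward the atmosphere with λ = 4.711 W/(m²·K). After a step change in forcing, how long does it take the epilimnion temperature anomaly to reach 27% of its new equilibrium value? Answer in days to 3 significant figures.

52.9 days

Areal heat capacity C = ρ c_p D = 997.2 × 4183 × 16.40 = 6.84×10^7 J m⁻² K⁻¹.
τ = C / λ = 6.84×10^7 / 4.711 = 1.45×10^7 s.
Fraction reached: 1 − e^(−t/τ) = 0.27 ⇒ t = −τ ln(1 − 0.27) = τ × 0.315.
t = 4.57×10^6 s = 52.9 days.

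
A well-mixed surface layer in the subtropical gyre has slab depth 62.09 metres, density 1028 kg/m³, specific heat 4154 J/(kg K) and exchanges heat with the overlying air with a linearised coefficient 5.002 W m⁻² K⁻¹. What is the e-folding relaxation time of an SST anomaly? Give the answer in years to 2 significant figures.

Areal heat capacity C = ρ c_p D = 1028 × 4154 × 62.09 = 2.65×10^8 J/(m²·K).
Relaxation time τ = C / λ = 2.65×10^8 / 5.002 = 5.30×10^7 s.
In years: 5.30×10^7 s / (3.156×10^7 s/year) = 1.68 years.

1.7 years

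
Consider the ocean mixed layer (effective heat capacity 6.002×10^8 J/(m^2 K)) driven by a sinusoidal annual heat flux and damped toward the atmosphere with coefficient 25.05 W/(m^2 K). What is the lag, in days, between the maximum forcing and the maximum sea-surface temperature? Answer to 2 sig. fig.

79 days

Areal heat capacity C = 6.002×10^8 J/(m^2 K) (given).
ω = 2π / 3.15×10^7 s = 1.99×10^-7 s⁻¹.
Phase lag φ = arctan(Cω/λ) = arctan(120/25.05) = 1.36 rad.
Time lag = φ / ω = 1.36 / 1.99×10^-7 = 6.85×10^6 s = 79.3 days.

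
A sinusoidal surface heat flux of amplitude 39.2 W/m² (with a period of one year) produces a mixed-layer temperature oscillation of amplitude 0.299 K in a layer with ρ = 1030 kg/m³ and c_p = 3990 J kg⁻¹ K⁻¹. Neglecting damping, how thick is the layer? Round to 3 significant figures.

ω = 2π / 3.15×10^7 s = 1.99×10^-7 s⁻¹.
Required C = F₀ / (A ω) = 39.2 / (0.299 × 1.99×10^-7) = 6.58×10^8 J/(m²·K).
D = C / (ρ c_p) = 6.58×10^8 / (1030 × 3990) = 160 m.

160 m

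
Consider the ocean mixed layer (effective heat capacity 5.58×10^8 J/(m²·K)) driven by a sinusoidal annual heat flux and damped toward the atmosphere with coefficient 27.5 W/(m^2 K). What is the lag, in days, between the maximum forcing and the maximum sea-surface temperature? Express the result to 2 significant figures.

Areal heat capacity C = 5.58×10^8 J/(m²·K) (given).
ω = 2π / 3.15×10^7 s = 1.99×10^-7 s⁻¹.
Phase lag φ = arctan(Cω/λ) = arctan(111/27.5) = 1.33 rad.
Time lag = φ / ω = 1.33 / 1.99×10^-7 = 6.67×10^6 s = 77.2 days.

77 days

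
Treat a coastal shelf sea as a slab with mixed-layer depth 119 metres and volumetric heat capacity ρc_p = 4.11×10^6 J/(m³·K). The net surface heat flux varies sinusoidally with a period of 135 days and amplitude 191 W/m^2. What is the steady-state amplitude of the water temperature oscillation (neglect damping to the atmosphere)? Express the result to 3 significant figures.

0.725 K

Areal heat capacity C = ρc_p × D = 4.11×10^6 × 119 = 4.89×10^8 J/(m^2 K).
Angular frequency ω = 2π / T = 2π / 1.17×10^7 s = 5.39×10^-7 s⁻¹.
Cω = 4.89×10^8 × 5.39×10^-7 = 263 W/(m²·K).
Amplitude A = F₀ / (Cω) = 191 / 263 = 0.725 K.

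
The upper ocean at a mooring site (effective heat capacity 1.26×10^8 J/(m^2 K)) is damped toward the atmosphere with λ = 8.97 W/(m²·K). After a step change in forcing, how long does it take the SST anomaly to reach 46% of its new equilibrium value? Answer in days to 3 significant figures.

100 days

Areal heat capacity C = 1.26×10^8 J/(m^2 K) (given).
τ = C / λ = 1.26×10^8 / 8.97 = 1.40×10^7 s.
Fraction reached: 1 − e^(−t/τ) = 0.46 ⇒ t = −τ ln(1 − 0.46) = τ × 0.616.
t = 8.66×10^6 s = 100 days.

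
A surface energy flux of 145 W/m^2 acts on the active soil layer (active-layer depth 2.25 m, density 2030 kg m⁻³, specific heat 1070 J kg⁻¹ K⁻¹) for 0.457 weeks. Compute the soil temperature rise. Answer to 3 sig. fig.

Areal heat capacity C = ρ c_p D = 2030 × 1070 × 2.25 = 4.89×10^6 J m⁻² K⁻¹.
Net heat input Q = F Δt = 145 × (0.457 weeks × 6.048×10^5 s/week) = 4.01×10^7 J/m².
ΔT = Q / C = 4.01×10^7 / 4.89×10^6 = 8.20 K.

8.20 K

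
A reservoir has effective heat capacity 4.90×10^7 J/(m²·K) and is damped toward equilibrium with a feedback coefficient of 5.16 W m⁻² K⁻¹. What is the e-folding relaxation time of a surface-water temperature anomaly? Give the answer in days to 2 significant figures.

110 days

Areal heat capacity C = 4.90×10^7 J/(m²·K) (given).
Relaxation time τ = C / λ = 4.90×10^7 / 5.16 = 9.50×10^6 s.
In days: 9.50×10^6 s / (86400 s/day) = 110 days.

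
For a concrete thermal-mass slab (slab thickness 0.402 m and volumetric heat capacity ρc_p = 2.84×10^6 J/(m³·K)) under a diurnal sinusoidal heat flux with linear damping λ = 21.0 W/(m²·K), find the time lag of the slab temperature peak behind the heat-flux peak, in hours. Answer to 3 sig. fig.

5.05 hours

Areal heat capacity C = ρc_p × D = 2.84×10^6 × 0.402 = 1.14×10^6 J/(m^2 K).
ω = 2π / 86400 s = 7.27×10^-5 s⁻¹.
Phase lag φ = arctan(Cω/λ) = arctan(83.0/21.0) = 1.32 rad.
Time lag = φ / ω = 1.32 / 7.27×10^-5 = 18200 s = 5.05 hours.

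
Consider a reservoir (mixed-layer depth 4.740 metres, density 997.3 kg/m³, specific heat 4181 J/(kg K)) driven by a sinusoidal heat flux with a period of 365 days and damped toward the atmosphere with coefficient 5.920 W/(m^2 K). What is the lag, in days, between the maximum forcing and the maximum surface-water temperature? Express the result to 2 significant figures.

34 days

Areal heat capacity C = ρ c_p D = 997.3 × 4181 × 4.740 = 1.98×10^7 J m⁻² K⁻¹.
ω = 2π / 3.15×10^7 s = 1.99×10^-7 s⁻¹.
Phase lag φ = arctan(Cω/λ) = arctan(3.94/5.920) = 0.587 rad.
Time lag = φ / ω = 0.587 / 1.99×10^-7 = 2.95×10^6 s = 34.1 days.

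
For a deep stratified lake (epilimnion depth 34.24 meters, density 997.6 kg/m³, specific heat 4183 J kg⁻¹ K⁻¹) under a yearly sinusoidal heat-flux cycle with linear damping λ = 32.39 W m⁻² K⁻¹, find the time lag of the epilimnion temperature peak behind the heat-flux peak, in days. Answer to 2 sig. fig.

42 days

Areal heat capacity C = ρ c_p D = 997.6 × 4183 × 34.24 = 1.43×10^8 J/(m²·K).
ω = 2π / 3.15×10^7 s = 1.99×10^-7 s⁻¹.
Phase lag φ = arctan(Cω/λ) = arctan(28.5/32.39) = 0.721 rad.
Time lag = φ / ω = 0.721 / 1.99×10^-7 = 3.62×10^6 s = 41.9 days.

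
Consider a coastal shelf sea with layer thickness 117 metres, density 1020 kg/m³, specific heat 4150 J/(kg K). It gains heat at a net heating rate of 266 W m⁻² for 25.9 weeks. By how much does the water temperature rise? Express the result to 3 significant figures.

Areal heat capacity C = ρ c_p D = 1020 × 4150 × 117 = 4.95×10^8 J/(m^2 K).
Net heat input Q = F Δt = 266 × (25.9 weeks × 6.048×10^5 s/week) = 4.17×10^9 J/m².
ΔT = Q / C = 4.17×10^9 / 4.95×10^8 = 8.41 K.

8.41 K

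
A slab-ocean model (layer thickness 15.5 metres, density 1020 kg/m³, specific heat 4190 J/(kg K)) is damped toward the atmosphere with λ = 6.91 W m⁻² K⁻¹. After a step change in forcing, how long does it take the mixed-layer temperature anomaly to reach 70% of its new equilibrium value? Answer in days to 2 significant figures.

Areal heat capacity C = ρ c_p D = 1020 × 4190 × 15.5 = 6.62×10^7 J/(m²·K).
τ = C / λ = 6.62×10^7 / 6.91 = 9.59×10^6 s.
Fraction reached: 1 − e^(−t/τ) = 0.70 ⇒ t = −τ ln(1 − 0.70) = τ × 1.20.
t = 1.15×10^7 s = 134 days.

130 days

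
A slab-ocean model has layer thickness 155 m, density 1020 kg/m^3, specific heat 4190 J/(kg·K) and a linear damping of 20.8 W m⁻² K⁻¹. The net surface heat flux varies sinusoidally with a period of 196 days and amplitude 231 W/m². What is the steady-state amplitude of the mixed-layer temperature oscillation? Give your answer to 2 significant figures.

Areal heat capacity C = ρ c_p D = 1020 × 4190 × 155 = 6.62×10^8 J/(m²·K).
Angular frequency ω = 2π / T = 2π / 1.69×10^7 s = 3.71×10^-7 s⁻¹.
√((Cω)² + λ²) = √((246)² + 20.8²) = 247 W/(m²·K).
Amplitude A = F₀ / √((Cω)²+λ²) = 231 / 247 = 0.936 K.

0.94 K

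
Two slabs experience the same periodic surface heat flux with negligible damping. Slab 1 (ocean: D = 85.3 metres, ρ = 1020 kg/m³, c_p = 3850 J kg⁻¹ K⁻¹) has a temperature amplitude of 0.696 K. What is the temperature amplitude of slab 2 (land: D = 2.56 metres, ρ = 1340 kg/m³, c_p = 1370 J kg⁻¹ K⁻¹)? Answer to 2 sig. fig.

C_ocean = 3.35×10^8 J/(m²·K); C_land = 4.70×10^6 J/(m²·K).
A ∝ 1/C ⇒ A_land = A_ocean × C_ocean/C_land = 0.696 × 71.3 = 49.6 K.

50 K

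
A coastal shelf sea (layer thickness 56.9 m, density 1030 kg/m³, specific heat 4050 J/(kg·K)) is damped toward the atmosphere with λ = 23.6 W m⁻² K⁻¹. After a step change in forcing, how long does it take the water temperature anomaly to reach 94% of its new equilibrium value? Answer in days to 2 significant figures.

330 days

Areal heat capacity C = ρ c_p D = 1030 × 4050 × 56.9 = 2.37×10^8 J/(m^2 K).
τ = C / λ = 2.37×10^8 / 23.6 = 1.01×10^7 s.
Fraction reached: 1 − e^(−t/τ) = 0.94 ⇒ t = −τ ln(1 − 0.94) = τ × 2.81.
t = 2.83×10^7 s = 328 days.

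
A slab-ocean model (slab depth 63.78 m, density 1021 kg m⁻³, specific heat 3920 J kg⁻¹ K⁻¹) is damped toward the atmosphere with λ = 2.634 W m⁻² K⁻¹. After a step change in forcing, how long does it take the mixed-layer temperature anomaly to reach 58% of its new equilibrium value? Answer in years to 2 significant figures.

2.7 years

Areal heat capacity C = ρ c_p D = 1021 × 3920 × 63.78 = 2.55×10^8 J m⁻² K⁻¹.
τ = C / λ = 2.55×10^8 / 2.634 = 9.69×10^7 s.
Fraction reached: 1 − e^(−t/τ) = 0.58 ⇒ t = −τ ln(1 − 0.58) = τ × 0.868.
t = 8.41×10^7 s = 2.66 years.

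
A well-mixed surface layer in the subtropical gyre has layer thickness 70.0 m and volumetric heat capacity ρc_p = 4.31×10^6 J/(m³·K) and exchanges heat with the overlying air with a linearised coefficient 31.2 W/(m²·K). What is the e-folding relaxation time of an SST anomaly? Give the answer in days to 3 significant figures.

112 days

Areal heat capacity C = ρc_p × D = 4.31×10^6 × 70.0 = 3.02×10^8 J/(m^2 K).
Relaxation time τ = C / λ = 3.02×10^8 / 31.2 = 9.67×10^6 s.
In days: 9.67×10^6 s / (86400 s/day) = 112 days.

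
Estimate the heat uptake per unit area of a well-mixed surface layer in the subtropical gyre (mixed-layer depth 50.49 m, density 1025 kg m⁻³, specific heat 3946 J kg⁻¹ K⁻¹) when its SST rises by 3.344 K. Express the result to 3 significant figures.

6.83×10^8

Areal heat capacity C = ρ c_p D = 1025 × 3946 × 50.49 = 2.04×10^8 J m⁻² K⁻¹.
ΔQ = C ΔT = 2.04×10^8 × 3.344 = 6.83×10^8 J/m².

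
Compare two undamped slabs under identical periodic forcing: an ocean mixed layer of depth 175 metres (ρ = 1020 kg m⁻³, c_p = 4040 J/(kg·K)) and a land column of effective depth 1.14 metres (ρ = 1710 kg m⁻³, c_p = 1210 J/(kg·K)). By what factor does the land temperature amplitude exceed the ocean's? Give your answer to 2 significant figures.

310

C_ocean = 1020 × 4040 × 175 = 7.21×10^8 J/(m²·K).
C_land = 1710 × 1210 × 1.14 = 2.36×10^6 J/(m²·K).
Undamped amplitude ∝ 1/C, so A_land/A_ocean = C_ocean/C_land = 306.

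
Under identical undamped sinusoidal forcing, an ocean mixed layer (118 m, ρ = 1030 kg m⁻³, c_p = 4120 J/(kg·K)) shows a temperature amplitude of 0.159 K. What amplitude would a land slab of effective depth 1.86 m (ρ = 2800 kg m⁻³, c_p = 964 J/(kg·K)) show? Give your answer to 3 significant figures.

15.9 K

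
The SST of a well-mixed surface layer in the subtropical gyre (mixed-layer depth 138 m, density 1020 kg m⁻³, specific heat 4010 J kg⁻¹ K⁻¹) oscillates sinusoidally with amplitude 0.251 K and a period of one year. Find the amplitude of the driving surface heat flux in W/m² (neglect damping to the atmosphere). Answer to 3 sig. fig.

28.2

Areal heat capacity C = ρ c_p D = 1020 × 4010 × 138 = 5.64×10^8 J/(m²·K).
ω = 2π / 3.15×10^7 s = 1.99×10^-7 s⁻¹.
Cω = 5.64×10^8 × 1.99×10^-7 = 112 W/(m²·K).
F₀ = A × Cω = 0.251 × 112 = 28.2 W/m².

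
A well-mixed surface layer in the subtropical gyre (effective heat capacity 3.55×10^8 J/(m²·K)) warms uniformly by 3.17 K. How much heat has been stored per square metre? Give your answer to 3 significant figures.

1.13×10^9

Areal heat capacity C = 3.55×10^8 J/(m²·K) (given).
ΔQ = C ΔT = 3.55×10^8 × 3.17 = 1.13×10^9 J/m².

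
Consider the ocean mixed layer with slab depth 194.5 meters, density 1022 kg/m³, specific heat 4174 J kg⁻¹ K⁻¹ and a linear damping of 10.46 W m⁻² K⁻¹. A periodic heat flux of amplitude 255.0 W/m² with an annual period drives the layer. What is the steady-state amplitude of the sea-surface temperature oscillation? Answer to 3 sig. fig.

Areal heat capacity C = ρ c_p D = 1022 × 4174 × 194.5 = 8.30×10^8 J/(m²·K).
Angular frequency ω = 2π / T = 2π / 3.15×10^7 s = 1.99×10^-7 s⁻¹.
√((Cω)² + λ²) = √((165)² + 10.46²) = 166 W/(m²·K).
Amplitude A = F₀ / √((Cω)²+λ²) = 255.0 / 166 = 1.54 K.

1.54 K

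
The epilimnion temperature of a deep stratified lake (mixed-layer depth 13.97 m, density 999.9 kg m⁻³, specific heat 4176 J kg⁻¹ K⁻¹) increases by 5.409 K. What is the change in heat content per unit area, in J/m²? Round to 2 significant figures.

Areal heat capacity C = ρ c_p D = 999.9 × 4176 × 13.97 = 5.83×10^7 J/(m²·K).
ΔQ = C ΔT = 5.83×10^7 × 5.409 = 3.16×10^8 J/m².

3.2×10^8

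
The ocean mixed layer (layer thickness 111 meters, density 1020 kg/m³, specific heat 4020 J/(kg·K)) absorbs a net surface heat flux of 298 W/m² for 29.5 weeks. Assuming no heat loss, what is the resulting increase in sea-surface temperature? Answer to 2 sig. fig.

12 K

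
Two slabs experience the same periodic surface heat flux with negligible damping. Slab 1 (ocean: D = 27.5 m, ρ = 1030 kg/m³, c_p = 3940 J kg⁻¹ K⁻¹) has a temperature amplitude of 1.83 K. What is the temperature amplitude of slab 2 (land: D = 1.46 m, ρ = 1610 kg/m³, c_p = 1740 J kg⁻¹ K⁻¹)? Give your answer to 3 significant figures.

C_ocean = 1.12×10^8 J/(m²·K); C_land = 4.09×10^6 J/(m²·K).
A ∝ 1/C ⇒ A_land = A_ocean × C_ocean/C_land = 1.83 × 27.3 = 49.9 K.

49.9 K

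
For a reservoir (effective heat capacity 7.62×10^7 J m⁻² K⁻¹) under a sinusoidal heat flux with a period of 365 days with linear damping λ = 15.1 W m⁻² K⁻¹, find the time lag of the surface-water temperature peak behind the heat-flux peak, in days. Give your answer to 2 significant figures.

46 days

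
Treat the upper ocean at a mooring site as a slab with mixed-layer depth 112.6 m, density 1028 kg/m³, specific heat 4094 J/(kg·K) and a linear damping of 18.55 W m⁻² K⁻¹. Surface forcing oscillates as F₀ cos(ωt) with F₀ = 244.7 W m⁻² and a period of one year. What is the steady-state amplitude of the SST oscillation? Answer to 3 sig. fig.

Areal heat capacity C = ρ c_p D = 1028 × 4094 × 112.6 = 4.74×10^8 J/(m^2 K).
Angular frequency ω = 2π / T = 2π / 3.15×10^7 s = 1.99×10^-7 s⁻¹.
√((Cω)² + λ²) = √((94.4)² + 18.55²) = 96.2 W/(m²·K).
Amplitude A = F₀ / √((Cω)²+λ²) = 244.7 / 96.2 = 2.54 K.

2.54 K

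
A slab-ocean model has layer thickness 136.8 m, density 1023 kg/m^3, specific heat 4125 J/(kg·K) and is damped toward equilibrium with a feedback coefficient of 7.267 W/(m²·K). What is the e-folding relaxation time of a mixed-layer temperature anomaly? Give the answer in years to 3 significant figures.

2.52 years

Areal heat capacity C = ρ c_p D = 1023 × 4125 × 136.8 = 5.77×10^8 J/(m^2 K).
Relaxation time τ = C / λ = 5.77×10^8 / 7.267 = 7.94×10^7 s.
In years: 7.94×10^7 s / (3.156×10^7 s/year) = 2.52 years.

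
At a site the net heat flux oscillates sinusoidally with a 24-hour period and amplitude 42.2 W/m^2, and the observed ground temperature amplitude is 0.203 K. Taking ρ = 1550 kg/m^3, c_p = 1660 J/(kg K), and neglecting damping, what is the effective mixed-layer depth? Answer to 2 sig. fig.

ω = 2π / 86400 s = 7.27×10^-5 s⁻¹.
Required C = F₀ / (A ω) = 42.2 / (0.203 × 7.27×10^-5) = 2.86×10^6 J/(m²·K).
D = C / (ρ c_p) = 2.86×10^6 / (1550 × 1660) = 1.11 m.

1.1 m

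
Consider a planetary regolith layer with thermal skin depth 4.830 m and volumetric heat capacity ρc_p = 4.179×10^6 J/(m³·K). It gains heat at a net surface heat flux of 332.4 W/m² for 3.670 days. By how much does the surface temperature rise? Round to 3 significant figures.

5.22 K

Areal heat capacity C = ρc_p × D = 4.179×10^6 × 4.830 = 2.02×10^7 J m⁻² K⁻¹.
Net heat input Q = F Δt = 332.4 × (3.670 days × 86400 s/day) = 1.05×10^8 J/m².
ΔT = Q / C = 1.05×10^8 / 2.02×10^7 = 5.22 K.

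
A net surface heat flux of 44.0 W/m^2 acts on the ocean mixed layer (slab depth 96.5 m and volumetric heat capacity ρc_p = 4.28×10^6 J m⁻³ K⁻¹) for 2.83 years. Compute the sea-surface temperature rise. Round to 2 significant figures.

9.5 K

Areal heat capacity C = ρc_p × D = 4.28×10^6 × 96.5 = 4.13×10^8 J/(m²·K).
Net heat input Q = F Δt = 44.0 × (2.83 years × 3.156×10^7 s/year) = 3.93×10^9 J/m².
ΔT = Q / C = 3.93×10^9 / 4.13×10^8 = 9.51 K.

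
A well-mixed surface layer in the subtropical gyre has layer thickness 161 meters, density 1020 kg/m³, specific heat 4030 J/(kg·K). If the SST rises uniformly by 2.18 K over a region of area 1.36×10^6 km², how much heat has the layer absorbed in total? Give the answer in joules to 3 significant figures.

Areal heat capacity C = ρ c_p D = 1020 × 4030 × 161 = 6.62×10^8 J m⁻² K⁻¹.
Heat per unit area: q = C ΔT = 6.62×10^8 × 2.18 = 1.44×10^9 J/m².
Total heat: Q = q × A = 1.44×10^9 × (1.36×10^6 × 10⁶ m²) = 1.96×10^21 J.

1.96×10^21 J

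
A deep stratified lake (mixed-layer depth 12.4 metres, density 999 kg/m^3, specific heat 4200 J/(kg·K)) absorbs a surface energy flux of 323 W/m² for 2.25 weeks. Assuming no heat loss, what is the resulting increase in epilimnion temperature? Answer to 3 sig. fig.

Areal heat capacity C = ρ c_p D = 999 × 4200 × 12.4 = 5.20×10^7 J m⁻² K⁻¹.
Net heat input Q = F Δt = 323 × (2.25 weeks × 6.048×10^5 s/week) = 4.40×10^8 J/m².
ΔT = Q / C = 4.40×10^8 / 5.20×10^7 = 8.45 K.

8.45 K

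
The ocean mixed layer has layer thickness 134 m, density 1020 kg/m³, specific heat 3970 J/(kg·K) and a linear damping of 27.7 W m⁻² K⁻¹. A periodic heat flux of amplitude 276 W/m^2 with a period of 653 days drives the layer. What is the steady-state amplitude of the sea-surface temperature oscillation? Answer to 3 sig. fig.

4.15 K

Areal heat capacity C = ρ c_p D = 1020 × 3970 × 134 = 5.43×10^8 J m⁻² K⁻¹.
Angular frequency ω = 2π / T = 2π / 5.64×10^7 s = 1.11×10^-7 s⁻¹.
√((Cω)² + λ²) = √((60.4)² + 27.7²) = 66.5 W/(m²·K).
Amplitude A = F₀ / √((Cω)²+λ²) = 276 / 66.5 = 4.15 K.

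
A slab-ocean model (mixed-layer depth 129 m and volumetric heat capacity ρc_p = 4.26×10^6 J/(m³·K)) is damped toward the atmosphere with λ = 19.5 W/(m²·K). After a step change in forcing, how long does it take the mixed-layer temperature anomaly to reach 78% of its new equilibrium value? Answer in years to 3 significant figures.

1.35 years

Areal heat capacity C = ρc_p × D = 4.26×10^6 × 129 = 5.50×10^8 J/(m^2 K).
τ = C / λ = 5.50×10^8 / 19.5 = 2.82×10^7 s.
Fraction reached: 1 − e^(−t/τ) = 0.78 ⇒ t = −τ ln(1 − 0.78) = τ × 1.51.
t = 4.27×10^7 s = 1.35 years.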